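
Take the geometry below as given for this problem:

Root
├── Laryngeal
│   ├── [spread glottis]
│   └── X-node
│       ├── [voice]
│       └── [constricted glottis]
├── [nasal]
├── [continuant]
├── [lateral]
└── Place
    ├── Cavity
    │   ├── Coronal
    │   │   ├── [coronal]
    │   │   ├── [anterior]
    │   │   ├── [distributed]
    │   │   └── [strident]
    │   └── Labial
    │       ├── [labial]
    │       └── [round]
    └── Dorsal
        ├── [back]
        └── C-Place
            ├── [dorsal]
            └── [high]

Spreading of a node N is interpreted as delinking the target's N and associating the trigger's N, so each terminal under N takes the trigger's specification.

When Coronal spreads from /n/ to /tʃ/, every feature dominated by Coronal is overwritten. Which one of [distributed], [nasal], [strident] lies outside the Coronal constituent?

[nasal]

Under this geometry, Coronal contains [coronal], [anterior], [distributed], [strident].
[distributed], [strident] all lie under Coronal, so they are overwritten when Coronal spreads.
[nasal] attaches under Root, not under Coronal, so /tʃ/ retains its own value for [nasal].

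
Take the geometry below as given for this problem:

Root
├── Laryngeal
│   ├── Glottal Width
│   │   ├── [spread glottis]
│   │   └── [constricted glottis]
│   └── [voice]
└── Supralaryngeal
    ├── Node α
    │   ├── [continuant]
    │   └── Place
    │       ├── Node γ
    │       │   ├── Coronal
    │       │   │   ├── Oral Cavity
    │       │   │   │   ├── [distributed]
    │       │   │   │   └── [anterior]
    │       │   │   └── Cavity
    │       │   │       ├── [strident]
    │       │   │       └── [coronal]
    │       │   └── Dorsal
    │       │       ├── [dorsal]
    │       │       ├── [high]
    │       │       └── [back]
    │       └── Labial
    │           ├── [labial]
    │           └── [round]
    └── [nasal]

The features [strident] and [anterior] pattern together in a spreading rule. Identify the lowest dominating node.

Coronal

[strident] is immediately dominated by Cavity.
[anterior] is immediately dominated by Oral Cavity.
The listed terminals split across distinct daughters of Coronal, so Coronal itself is the smallest node containing them all.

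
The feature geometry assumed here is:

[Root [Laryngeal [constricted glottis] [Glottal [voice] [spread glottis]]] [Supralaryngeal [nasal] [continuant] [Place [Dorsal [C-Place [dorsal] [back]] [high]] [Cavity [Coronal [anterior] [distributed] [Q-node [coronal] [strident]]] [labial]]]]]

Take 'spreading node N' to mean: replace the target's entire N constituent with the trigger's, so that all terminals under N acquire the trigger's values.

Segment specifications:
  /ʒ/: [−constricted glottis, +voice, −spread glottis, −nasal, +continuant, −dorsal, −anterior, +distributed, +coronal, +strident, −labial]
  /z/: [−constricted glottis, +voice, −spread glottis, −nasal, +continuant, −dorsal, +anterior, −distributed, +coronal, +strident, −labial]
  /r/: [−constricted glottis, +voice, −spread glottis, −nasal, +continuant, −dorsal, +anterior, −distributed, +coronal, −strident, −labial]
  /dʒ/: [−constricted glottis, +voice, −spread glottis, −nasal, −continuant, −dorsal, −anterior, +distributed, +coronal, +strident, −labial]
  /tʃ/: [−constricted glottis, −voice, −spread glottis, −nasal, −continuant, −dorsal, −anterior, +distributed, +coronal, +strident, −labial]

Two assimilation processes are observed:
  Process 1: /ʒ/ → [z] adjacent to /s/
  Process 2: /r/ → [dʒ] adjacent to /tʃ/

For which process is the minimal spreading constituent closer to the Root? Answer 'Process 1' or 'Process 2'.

Process 1: the features that change are [anterior], [distributed]; the minimal node is Coronal (depth 4).
Process 2: the features that change are [continuant], [anterior], [distributed], [strident]; the minimal node is Supralaryngeal (depth 1).
Supralaryngeal (depth 1) sits above Coronal (depth 4), making Process 2 the one with the higher spreading node.

Process 2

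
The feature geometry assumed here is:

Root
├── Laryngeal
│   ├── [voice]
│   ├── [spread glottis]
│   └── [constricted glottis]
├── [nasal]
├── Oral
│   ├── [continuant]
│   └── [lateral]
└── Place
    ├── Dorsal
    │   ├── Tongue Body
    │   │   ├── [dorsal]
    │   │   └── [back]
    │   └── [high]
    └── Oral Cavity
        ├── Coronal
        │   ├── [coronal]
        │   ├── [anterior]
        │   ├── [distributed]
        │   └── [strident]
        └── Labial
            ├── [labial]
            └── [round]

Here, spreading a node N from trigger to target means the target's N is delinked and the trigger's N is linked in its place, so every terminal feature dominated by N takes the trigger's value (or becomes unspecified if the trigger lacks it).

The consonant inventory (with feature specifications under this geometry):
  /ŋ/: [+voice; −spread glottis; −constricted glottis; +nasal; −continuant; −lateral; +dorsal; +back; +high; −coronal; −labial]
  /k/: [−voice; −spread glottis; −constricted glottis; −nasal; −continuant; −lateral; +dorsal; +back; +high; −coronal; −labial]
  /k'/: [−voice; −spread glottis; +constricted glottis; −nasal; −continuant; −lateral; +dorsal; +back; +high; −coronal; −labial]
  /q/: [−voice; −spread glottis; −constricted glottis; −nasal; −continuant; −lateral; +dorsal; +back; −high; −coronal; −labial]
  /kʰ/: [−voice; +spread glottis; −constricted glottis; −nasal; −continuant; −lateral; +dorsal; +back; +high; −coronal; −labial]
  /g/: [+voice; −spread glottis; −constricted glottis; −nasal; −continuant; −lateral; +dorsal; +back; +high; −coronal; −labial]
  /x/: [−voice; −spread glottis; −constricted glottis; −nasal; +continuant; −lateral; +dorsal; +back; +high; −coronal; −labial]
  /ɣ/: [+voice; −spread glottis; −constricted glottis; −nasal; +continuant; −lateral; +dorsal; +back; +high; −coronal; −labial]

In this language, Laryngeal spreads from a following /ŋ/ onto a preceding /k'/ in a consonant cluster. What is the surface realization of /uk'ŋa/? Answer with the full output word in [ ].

Laryngeal immediately or transitively dominates [voice], [spread glottis], [constricted glottis].
After delinking /k'/'s Laryngeal and linking /ŋ/'s, the affected terminals become [+voice], [−spread glottis], [−constricted glottis]; [nasal], [continuant], [lateral], … (outside Laryngeal) are retained from /k'/.
This feature bundle is that of [g], so /uk'ŋa/ surfaces as [ugŋa].

[ugŋa]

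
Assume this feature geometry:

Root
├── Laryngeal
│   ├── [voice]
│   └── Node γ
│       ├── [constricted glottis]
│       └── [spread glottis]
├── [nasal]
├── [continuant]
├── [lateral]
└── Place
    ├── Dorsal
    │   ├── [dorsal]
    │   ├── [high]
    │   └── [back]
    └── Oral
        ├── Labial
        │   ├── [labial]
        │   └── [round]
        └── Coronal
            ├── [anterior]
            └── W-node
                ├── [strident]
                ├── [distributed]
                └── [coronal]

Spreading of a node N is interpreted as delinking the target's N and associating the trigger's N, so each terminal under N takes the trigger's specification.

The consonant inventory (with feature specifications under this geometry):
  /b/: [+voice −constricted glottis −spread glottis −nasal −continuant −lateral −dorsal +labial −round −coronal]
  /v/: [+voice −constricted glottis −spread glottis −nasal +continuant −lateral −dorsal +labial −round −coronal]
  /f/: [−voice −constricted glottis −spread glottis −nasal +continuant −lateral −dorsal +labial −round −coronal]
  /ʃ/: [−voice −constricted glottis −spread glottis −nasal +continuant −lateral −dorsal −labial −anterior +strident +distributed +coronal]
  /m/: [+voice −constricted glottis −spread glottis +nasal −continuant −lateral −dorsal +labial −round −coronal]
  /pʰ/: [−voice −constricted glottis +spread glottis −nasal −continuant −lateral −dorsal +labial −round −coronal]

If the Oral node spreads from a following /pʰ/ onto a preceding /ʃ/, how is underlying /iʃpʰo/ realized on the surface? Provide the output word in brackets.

[ifpʰo]

The Oral node dominates the terminals [labial], [round], [anterior], [strident], [distributed], [coronal].
Spreading Oral from /pʰ/ onto /ʃ/ replaces those values with /pʰ/'s: [+labial], [−round], [−coronal]. Features outside Oral ([voice], [constricted glottis], [spread glottis], …) stay as in /ʃ/.
Among the inventory, only /f/ has exactly this specification, giving the surface form [ifpʰo].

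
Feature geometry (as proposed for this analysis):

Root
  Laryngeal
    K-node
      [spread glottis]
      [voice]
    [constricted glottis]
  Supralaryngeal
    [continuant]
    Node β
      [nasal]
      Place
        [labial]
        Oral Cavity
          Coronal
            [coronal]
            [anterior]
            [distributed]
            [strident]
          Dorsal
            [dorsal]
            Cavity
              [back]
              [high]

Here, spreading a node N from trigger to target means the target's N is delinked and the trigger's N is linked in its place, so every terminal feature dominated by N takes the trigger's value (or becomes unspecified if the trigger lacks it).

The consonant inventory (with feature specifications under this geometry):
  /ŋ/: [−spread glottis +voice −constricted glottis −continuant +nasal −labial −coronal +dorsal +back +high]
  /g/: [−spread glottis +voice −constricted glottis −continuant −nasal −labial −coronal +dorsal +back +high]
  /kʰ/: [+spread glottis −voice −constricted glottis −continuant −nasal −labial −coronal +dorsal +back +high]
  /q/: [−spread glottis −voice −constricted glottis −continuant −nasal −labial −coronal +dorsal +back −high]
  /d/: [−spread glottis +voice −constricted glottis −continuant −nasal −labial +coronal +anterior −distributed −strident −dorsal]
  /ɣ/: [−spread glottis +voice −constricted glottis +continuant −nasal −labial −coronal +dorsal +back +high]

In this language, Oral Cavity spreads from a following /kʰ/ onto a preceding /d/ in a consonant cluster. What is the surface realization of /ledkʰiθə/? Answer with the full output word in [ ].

[legkʰiθə]

Oral Cavity immediately or transitively dominates [coronal], [anterior], [distributed], [strident], [dorsal], [back], [high].
Spreading Oral Cavity from /kʰ/ onto /d/ replaces those values with /kʰ/'s: [−coronal], [+dorsal], [+back], [+high]. Features outside Oral Cavity ([spread glottis], [voice], [constricted glottis], …) stay as in /d/.
Among the inventory, only /g/ has exactly this specification, giving the surface form [legkʰiθə].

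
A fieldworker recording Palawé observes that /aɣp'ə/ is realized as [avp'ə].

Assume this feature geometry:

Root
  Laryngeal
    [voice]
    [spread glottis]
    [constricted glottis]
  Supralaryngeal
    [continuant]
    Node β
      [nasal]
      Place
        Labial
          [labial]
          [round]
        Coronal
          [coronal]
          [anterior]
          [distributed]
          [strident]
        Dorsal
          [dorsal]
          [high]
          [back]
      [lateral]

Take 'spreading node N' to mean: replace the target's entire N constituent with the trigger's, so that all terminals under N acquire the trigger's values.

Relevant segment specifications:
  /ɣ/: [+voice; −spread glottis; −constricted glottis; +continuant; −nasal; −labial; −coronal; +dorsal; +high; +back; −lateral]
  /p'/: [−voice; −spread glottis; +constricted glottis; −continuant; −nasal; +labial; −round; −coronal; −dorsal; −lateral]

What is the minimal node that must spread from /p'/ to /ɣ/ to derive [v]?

Place

/ɣ/ and [v] differ in [labial], [round], [dorsal], [high], [back]; every other specified feature is identical.
Tracing each changed feature up the tree, the paths first meet at Place; any lower node misses at least one of them.
If Place spreads, every terminal under it takes /p'/'s value, producing [v] as observed.
Features on which the two segments disagree outside Place, such as [continuant], [constricted glottis], are unchanged — nothing dominating them spread, and Place is the minimal sufficient constituent.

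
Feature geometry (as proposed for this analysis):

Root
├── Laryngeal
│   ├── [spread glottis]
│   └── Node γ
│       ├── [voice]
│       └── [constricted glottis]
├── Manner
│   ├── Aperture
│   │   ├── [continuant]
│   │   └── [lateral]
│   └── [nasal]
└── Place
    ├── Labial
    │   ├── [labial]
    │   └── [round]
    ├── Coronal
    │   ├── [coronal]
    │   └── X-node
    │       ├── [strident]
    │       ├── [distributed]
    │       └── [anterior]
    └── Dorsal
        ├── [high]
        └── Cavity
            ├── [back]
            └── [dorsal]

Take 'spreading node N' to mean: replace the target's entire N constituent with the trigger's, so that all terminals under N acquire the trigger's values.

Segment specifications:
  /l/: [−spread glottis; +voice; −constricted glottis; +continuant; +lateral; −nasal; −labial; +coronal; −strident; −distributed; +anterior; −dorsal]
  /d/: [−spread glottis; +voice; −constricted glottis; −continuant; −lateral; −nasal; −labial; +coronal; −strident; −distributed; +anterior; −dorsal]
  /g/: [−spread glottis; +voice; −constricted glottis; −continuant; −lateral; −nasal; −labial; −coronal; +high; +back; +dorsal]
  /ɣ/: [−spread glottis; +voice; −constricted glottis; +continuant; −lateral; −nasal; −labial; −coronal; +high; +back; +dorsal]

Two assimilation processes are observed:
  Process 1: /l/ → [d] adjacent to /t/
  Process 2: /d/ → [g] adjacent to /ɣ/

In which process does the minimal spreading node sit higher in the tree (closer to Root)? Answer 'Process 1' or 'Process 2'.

Process 2

Process 1 alters [continuant], [lateral]; the lowest common ancestor is Aperture (depth 2 from Root).
Process 2: the features that change are [coronal], [anterior], [distributed], [strident], [dorsal], [high], [back]; the minimal node is Place (depth 1).
Depth 1 < depth 2; Process 2 involves the structurally higher constituent Place.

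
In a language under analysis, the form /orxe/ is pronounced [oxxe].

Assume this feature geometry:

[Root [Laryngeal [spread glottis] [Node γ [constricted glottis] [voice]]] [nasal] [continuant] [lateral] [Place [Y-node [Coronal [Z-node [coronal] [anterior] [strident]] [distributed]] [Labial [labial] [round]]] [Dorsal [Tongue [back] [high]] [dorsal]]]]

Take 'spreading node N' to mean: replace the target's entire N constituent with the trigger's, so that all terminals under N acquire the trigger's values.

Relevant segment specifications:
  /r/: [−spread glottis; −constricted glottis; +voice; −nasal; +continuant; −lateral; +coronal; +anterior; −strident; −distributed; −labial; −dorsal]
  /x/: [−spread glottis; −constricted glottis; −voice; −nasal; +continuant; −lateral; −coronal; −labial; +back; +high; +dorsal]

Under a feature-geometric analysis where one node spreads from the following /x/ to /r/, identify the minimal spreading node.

Comparing /r/ with its surface form [x], the features that change are [voice], [coronal], [anterior], [distributed], [strident], [dorsal], [high], [back].
The smallest constituent containing every changed terminal is Root — each of its daughters lacks at least one of the affected features.
If Root spreads, every terminal under it takes /x/'s value, producing [x] as observed.

Root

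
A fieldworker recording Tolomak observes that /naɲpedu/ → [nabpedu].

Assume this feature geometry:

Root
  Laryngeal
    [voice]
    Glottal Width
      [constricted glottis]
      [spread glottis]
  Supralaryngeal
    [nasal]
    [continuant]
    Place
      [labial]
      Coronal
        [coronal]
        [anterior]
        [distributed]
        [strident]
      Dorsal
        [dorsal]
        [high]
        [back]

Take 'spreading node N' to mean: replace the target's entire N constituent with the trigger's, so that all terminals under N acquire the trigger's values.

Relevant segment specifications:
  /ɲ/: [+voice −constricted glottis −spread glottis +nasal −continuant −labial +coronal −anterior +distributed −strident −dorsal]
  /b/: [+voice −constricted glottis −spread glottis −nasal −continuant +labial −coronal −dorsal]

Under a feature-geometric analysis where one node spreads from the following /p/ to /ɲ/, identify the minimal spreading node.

Supralaryngeal

Feature comparison: [nasal], [labial], [coronal], [anterior], [distributed], [strident] differ between /ɲ/ and [b]; the remaining terminals match.
The smallest constituent containing every changed terminal is Supralaryngeal — each of its daughters lacks at least one of the affected features.
If Supralaryngeal spreads, every terminal under it takes /p/'s value, producing [b] as observed.
Since [voice] is preserved even though /p/ disagrees there, no node above Supralaryngeal spread.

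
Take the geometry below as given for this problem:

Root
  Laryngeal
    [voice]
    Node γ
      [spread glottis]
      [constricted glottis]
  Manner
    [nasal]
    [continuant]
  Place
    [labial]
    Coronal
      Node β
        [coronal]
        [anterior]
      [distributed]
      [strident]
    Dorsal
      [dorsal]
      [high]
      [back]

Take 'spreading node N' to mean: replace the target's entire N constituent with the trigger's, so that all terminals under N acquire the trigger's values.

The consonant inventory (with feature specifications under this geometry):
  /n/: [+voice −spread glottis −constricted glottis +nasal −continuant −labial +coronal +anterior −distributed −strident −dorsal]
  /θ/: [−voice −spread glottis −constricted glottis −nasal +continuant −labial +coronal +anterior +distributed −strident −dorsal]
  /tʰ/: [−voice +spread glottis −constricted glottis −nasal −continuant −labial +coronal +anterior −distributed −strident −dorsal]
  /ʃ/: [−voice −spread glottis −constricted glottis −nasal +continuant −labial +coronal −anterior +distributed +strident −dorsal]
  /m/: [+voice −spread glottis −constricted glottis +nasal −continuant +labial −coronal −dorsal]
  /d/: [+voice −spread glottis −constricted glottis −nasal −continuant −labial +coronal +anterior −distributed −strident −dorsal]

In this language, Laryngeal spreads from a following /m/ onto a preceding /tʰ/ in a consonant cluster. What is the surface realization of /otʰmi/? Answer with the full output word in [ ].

Terminals under Laryngeal in this geometry: [voice], [spread glottis], [constricted glottis].
Spreading Laryngeal from /m/ onto /tʰ/ replaces those values with /m/'s: [+voice], [−spread glottis], [−constricted glottis]. Features outside Laryngeal ([nasal], [continuant], [labial], …) stay as in /tʰ/.
Among the inventory, only /d/ has exactly this specification, giving the surface form [odmi].

[odmi]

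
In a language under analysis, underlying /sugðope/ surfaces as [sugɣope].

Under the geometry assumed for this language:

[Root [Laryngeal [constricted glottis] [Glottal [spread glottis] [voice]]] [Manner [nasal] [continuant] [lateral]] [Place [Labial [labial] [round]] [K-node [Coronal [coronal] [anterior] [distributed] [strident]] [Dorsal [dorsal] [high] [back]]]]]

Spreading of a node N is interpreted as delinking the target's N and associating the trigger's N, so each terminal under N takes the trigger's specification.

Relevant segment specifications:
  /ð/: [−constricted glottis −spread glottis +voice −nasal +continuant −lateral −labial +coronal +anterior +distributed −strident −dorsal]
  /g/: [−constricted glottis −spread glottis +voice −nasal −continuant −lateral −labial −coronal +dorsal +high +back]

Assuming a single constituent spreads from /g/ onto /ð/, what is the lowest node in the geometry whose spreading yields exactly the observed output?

The alternation /ð/ → [ɣ] changes [coronal], [anterior], [distributed], [strident], [dorsal], [high], [back] and nothing else.
The smallest constituent containing every changed terminal is K-node — each of its daughters lacks at least one of the affected features.
Spreading K-node from /g/ overwrites each of those terminals with /g/'s values, yielding exactly [ɣ].
[continuant], a feature on which the two segments disagree outside K-node, is unchanged — nothing dominating it spread, and K-node is the minimal sufficient constituent.

K-node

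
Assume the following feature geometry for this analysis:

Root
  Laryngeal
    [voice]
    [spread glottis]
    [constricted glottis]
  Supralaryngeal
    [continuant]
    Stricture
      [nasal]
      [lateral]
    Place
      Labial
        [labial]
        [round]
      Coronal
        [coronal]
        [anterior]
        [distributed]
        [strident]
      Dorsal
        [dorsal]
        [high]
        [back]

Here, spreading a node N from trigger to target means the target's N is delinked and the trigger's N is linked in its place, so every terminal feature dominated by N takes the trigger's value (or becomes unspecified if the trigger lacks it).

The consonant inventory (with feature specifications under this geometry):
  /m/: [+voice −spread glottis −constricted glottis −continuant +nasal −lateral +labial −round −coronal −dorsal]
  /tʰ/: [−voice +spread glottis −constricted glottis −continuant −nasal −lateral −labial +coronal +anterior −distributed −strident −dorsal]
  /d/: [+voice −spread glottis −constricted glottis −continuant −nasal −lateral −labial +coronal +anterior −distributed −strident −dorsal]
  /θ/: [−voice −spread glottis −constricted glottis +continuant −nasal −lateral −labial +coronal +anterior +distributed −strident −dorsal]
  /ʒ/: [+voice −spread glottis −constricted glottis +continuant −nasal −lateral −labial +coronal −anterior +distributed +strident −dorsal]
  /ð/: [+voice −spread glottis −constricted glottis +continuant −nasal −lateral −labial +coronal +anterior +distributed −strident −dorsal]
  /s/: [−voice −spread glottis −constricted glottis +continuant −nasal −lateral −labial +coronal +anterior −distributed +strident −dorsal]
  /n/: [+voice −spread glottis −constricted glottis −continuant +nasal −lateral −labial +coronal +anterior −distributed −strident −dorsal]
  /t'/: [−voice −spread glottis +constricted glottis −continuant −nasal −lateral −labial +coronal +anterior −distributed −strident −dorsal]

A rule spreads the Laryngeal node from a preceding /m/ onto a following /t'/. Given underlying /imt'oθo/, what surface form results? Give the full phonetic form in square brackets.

[imdoθo]

Terminals under Laryngeal in this geometry: [voice], [spread glottis], [constricted glottis].
Spreading Laryngeal from /m/ onto /t'/ replaces those values with /m/'s: [+voice], [−spread glottis], [−constricted glottis]. Features outside Laryngeal ([continuant], [nasal], [lateral], …) stay as in /t'/.
Among the inventory, only /d/ has exactly this specification, giving the surface form [imdoθo].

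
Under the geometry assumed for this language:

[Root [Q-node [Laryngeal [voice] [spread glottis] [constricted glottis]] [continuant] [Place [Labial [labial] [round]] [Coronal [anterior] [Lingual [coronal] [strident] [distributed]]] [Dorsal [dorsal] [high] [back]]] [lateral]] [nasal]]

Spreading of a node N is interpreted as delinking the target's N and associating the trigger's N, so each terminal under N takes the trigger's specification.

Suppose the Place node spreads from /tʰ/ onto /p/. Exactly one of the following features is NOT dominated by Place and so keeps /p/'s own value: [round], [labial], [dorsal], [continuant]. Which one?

[continuant]

Under this geometry, Place contains [labial], [round], [anterior], [coronal], [strident], [distributed], [dorsal], [high], [back].
Spreading Place replaces [labial], [dorsal], [round] with the trigger's values, since each sits inside the Place constituent.
But [continuant] is a dependent of Q-node, outside Place; it is therefore untouched by the spreading.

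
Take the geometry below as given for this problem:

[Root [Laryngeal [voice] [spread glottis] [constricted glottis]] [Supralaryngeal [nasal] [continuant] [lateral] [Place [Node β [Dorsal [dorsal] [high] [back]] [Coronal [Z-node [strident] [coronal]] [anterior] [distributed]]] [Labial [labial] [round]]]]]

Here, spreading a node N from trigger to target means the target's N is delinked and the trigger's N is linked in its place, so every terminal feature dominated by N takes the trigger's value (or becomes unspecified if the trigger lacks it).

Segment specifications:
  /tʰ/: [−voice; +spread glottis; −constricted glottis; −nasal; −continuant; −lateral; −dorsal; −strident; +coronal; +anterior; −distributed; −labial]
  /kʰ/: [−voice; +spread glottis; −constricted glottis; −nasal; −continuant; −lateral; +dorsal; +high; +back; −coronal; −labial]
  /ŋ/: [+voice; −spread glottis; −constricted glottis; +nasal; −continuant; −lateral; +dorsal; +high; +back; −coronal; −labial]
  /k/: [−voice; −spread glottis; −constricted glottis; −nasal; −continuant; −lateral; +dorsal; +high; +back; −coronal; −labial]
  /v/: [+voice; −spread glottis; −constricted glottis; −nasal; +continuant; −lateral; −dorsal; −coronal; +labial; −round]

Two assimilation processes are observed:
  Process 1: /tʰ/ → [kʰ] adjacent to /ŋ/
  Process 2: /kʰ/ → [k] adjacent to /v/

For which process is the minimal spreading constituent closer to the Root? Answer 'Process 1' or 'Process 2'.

Process 2

Process 1 alters [coronal], [anterior], [distributed], [strident], [dorsal], [high], [back]; the lowest common ancestor is Node β (depth 3 from Root).
Process 2: the feature that changes is [spread glottis]; the minimal node is [spread glottis] (depth 2).
[spread glottis] (depth 2) sits above Node β (depth 3), making Process 2 the one with the higher spreading node.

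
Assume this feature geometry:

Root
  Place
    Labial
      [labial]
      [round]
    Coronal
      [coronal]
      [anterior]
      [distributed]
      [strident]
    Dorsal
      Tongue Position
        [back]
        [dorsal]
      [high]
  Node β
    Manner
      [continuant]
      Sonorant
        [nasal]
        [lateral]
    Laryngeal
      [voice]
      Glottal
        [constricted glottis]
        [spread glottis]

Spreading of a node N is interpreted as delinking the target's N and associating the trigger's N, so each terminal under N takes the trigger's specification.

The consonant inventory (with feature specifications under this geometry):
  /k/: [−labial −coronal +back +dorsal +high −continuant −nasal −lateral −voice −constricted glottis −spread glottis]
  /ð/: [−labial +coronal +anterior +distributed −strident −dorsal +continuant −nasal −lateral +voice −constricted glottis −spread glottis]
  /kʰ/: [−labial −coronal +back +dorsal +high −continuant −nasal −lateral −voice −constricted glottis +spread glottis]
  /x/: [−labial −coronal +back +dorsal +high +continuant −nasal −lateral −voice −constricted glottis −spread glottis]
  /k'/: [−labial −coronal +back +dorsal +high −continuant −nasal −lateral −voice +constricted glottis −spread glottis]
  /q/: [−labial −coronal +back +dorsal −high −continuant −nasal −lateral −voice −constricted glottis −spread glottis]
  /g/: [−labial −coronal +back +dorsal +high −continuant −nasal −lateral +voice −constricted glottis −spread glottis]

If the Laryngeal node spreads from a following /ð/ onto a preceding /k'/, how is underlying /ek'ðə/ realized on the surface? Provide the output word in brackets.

Laryngeal immediately or transitively dominates [voice], [constricted glottis], [spread glottis].
The target acquires /ð/'s values for everything under Laryngeal — [+voice], [−constricted glottis], [−spread glottis] — while keeping its own [labial], [coronal], [back], ….
The resulting bundle matches /g/ in the inventory; substituting it for /k'/ gives [egðə].

[egðə]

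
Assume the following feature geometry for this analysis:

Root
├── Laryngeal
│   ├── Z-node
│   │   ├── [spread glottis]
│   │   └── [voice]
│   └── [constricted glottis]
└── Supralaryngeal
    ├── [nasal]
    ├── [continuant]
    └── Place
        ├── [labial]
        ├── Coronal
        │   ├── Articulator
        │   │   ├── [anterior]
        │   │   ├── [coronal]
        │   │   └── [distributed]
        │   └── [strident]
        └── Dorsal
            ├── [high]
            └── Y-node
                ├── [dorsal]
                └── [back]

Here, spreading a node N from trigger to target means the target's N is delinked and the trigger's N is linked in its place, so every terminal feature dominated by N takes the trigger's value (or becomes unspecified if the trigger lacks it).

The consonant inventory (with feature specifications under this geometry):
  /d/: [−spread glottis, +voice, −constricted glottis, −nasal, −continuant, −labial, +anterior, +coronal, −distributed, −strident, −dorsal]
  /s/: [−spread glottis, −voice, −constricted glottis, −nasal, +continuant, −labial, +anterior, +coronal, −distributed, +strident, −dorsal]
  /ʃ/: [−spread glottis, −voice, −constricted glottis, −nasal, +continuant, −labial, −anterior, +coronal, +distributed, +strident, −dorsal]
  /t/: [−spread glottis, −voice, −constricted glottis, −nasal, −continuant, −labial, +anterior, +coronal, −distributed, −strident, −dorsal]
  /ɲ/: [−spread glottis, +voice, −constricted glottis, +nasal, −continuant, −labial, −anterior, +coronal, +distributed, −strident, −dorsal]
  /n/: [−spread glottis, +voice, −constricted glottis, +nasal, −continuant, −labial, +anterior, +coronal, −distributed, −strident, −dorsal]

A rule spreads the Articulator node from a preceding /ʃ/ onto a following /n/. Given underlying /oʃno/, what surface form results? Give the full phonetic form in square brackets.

Terminals under Articulator in this geometry: [anterior], [coronal], [distributed].
The target acquires /ʃ/'s values for everything under Articulator — [−anterior], [+coronal], [+distributed] — while keeping its own [spread glottis], [voice], [constricted glottis], ….
Among the inventory, only /ɲ/ has exactly this specification, giving the surface form [oʃɲo].

[oʃɲo]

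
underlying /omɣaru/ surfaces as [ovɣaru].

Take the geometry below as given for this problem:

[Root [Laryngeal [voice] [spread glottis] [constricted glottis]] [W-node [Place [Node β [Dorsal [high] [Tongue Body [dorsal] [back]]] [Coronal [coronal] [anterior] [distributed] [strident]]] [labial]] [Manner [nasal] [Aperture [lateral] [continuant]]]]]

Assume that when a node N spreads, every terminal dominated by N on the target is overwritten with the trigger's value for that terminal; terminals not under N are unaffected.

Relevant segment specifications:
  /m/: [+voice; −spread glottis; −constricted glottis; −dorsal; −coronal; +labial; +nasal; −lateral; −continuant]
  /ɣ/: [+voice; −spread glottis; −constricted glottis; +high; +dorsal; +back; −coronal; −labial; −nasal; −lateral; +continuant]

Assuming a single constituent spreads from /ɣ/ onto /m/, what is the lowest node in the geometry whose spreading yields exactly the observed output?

Manner

Comparing /m/ with its surface form [v], the features that change are [nasal], [continuant].
Tracing each changed feature up the tree, the paths first meet at Manner; any lower node misses at least one of them.
Delinking /m/'s Manner and associating /ɣ/'s Manner gives precisely the feature bundle of [v].
Since [dorsal], [labial] are preserved even though /ɣ/ disagrees there, no node above Manner spread.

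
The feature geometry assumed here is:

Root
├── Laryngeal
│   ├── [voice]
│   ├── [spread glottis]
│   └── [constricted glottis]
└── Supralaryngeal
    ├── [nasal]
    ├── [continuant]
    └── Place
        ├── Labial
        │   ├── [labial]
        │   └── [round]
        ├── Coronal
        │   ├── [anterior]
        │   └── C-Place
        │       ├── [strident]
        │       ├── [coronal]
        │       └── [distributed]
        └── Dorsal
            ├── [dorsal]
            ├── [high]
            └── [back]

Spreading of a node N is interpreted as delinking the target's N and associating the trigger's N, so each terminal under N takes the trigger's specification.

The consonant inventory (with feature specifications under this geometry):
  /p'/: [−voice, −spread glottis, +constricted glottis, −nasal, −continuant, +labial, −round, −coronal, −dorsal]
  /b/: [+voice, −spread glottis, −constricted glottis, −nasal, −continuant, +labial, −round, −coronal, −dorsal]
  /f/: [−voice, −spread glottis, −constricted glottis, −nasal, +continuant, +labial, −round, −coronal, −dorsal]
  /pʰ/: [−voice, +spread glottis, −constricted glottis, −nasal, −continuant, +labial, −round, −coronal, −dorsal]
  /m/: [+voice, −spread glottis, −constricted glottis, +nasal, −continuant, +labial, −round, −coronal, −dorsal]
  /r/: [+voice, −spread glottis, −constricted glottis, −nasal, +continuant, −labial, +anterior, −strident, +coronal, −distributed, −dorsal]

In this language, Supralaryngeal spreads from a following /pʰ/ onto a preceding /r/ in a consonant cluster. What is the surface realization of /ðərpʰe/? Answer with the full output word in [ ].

Supralaryngeal immediately or transitively dominates [nasal], [continuant], [labial], [round], [anterior], [strident], [coronal], [distributed], [dorsal], [high], [back].
The target acquires /pʰ/'s values for everything under Supralaryngeal — [−nasal], [−continuant], [+labial], [−round], [−coronal], [−dorsal] — while keeping its own [voice], [spread glottis], [constricted glottis].
The resulting bundle matches /b/ in the inventory; substituting it for /r/ gives [ðəbpʰe].

[ðəbpʰe]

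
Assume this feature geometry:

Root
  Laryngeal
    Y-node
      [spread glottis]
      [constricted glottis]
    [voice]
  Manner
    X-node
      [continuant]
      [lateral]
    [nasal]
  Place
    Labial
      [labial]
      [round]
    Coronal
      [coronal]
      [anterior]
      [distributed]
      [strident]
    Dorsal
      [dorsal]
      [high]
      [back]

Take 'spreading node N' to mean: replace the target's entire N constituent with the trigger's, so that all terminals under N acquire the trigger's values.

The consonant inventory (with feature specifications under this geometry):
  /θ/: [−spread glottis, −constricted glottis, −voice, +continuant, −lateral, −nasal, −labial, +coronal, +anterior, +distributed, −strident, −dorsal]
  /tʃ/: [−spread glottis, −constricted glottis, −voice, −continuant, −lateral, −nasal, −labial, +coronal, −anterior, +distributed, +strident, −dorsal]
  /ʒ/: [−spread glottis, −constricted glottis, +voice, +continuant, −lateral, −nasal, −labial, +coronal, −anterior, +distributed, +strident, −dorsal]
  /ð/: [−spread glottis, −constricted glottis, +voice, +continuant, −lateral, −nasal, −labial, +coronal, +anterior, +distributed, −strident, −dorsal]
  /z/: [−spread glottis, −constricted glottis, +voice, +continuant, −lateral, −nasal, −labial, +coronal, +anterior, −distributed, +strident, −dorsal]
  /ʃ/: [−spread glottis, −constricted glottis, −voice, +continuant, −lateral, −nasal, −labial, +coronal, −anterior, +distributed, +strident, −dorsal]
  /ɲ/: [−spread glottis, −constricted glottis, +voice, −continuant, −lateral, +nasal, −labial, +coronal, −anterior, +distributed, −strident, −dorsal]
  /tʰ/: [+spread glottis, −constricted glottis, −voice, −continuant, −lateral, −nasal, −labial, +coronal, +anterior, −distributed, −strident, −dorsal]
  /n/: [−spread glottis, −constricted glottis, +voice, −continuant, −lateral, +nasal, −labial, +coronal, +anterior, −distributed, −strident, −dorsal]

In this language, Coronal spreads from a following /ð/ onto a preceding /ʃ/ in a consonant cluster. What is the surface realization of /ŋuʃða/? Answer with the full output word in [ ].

[ŋuθða]

The Coronal node dominates the terminals [coronal], [anterior], [distributed], [strident].
The target acquires /ð/'s values for everything under Coronal — [+coronal], [+anterior], [+distributed], [−strident] — while keeping its own [spread glottis], [constricted glottis], [voice], ….
Among the inventory, only /θ/ has exactly this specification, giving the surface form [ŋuθða].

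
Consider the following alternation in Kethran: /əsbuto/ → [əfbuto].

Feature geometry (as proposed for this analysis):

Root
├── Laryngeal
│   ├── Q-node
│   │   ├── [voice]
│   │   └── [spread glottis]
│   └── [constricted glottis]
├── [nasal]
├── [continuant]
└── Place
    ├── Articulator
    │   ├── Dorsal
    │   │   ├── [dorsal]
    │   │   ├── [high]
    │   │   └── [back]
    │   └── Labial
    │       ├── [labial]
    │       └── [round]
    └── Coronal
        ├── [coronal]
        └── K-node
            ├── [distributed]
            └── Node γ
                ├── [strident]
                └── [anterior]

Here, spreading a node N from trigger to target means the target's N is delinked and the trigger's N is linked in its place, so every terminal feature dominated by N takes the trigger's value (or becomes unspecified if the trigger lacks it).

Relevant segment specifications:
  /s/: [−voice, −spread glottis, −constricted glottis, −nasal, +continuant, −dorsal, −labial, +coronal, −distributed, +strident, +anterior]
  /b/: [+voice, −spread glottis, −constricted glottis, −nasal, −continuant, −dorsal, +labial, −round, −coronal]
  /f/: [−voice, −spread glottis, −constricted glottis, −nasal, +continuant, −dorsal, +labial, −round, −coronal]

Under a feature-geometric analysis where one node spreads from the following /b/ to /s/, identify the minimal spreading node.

The alternation /s/ → [f] changes [labial], [round], [coronal], [anterior], [distributed], [strident] and nothing else.
Tracing each changed feature up the tree, the paths first meet at Place; any lower node misses at least one of them.
Spreading Place from /b/ overwrites each of those terminals with /b/'s values, yielding exactly [f].
Since [continuant], [voice] are preserved even though /b/ disagrees there, no node above Place spread.

Place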